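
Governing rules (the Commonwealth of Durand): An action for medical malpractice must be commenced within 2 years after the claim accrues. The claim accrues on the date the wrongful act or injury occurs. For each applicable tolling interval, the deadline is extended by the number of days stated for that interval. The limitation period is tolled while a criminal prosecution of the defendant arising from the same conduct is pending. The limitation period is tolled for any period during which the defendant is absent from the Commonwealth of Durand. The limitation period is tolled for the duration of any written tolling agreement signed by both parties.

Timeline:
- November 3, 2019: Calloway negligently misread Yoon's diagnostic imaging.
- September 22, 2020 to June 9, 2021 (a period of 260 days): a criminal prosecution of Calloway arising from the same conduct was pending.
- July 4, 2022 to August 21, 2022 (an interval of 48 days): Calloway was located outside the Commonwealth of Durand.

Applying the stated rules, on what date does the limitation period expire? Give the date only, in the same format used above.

September 7, 2022

The claim accrued on November 3, 2019, when the wrongful act occurred.
Adding the 2 years base period to November 3, 2019 gives a deadline of November 3, 2021, before any tolling.
Because the pending criminal prosecution ran from September 22, 2020 to June 9, 2021, the deadline is extended by 260 days to July 21, 2022.
The period was tolled for 48 days by the defendant's absence from the jurisdiction (July 4, 2022 to August 21, 2022), pushing the deadline to September 7, 2022.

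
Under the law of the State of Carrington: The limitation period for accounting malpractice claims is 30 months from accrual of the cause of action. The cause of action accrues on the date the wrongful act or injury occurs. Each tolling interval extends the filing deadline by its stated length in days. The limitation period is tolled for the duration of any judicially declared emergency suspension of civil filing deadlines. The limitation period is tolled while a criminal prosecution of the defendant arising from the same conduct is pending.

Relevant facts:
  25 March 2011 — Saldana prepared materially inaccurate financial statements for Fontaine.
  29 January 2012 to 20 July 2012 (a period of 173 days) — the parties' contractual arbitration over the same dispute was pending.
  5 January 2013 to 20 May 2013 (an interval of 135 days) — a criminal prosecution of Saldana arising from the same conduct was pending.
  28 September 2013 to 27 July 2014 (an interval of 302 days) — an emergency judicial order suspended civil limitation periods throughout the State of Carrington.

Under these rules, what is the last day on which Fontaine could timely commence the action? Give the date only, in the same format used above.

6 December 2014

The claim accrued on 25 March 2011, when the wrongful act occurred.
Adding the 30 months base period to 25 March 2011 gives a deadline of 25 September 2013, before any tolling.
The period was tolled for 135 days by the pending criminal prosecution (5 January 2013 to 20 May 2013), pushing the deadline to 7 February 2014.
The emergency suspension of filing deadlines from 28 September 2013 to 27 July 2014 tolled the period for 302 days, extending the deadline to 6 December 2014.
No stated provision tolls the period for a pending arbitration, so the interval from 29 January 2012 to 20 July 2012 has no effect on the deadline.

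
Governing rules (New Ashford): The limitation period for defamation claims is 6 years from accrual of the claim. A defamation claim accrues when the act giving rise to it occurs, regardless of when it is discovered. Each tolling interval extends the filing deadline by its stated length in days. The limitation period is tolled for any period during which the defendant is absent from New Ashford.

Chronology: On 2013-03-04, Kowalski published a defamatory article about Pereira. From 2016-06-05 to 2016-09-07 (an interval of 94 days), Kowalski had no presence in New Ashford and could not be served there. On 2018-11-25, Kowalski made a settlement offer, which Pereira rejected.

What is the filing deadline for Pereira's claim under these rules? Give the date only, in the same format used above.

The claim accrued on 2013-03-04, when the wrongful act occurred.
6 years from 2013-03-04 is 2019-03-04.
The period was tolled for 94 days by the defendant's absence from the jurisdiction (2016-06-05 to 2016-09-07), pushing the deadline to 2019-06-06.
The other events in the timeline have no effect on the limitation period under the stated rules.

2019-06-06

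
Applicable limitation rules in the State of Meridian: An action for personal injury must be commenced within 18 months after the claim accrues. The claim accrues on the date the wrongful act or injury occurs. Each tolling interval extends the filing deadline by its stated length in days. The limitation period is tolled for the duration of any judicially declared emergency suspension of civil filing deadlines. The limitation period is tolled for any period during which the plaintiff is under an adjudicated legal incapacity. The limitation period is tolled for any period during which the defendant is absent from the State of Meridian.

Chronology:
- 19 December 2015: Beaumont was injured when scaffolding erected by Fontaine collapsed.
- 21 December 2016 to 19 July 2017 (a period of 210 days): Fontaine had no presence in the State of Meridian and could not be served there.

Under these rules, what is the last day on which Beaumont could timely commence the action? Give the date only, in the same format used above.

The claim accrued on 19 December 2015, the date of the act.
18 months from 19 December 2015 is 19 June 2017.
The defendant's absence from the jurisdiction from 21 December 2016 to 19 July 2017 tolled the period for 210 days, extending the deadline to 15 January 2018.

15 January 2018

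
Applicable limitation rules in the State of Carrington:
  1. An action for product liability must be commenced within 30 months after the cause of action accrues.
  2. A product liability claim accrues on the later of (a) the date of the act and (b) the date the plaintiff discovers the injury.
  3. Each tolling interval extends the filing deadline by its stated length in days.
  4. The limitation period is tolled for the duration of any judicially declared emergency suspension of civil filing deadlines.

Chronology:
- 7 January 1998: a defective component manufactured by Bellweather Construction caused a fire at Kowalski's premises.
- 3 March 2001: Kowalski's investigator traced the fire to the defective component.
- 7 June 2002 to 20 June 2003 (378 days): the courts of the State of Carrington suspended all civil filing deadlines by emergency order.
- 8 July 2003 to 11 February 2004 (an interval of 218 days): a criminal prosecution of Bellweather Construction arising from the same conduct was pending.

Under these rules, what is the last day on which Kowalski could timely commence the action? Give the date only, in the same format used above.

15 September 2004

The claim accrued on 3 March 2001 — the later of the 7 January 1998 act and the 3 March 2001 discovery.
The untolled deadline — 30 months after 3 March 2001 — is 3 September 2003.
The period was tolled for 378 days by the emergency suspension of filing deadlines (7 June 2002 to 20 June 2003), pushing the deadline to 15 September 2004.
The pending criminal prosecution from 8 July 2003 to 11 February 2004 does not toll the period, because no stated rule makes a criminal prosecution a tolling event.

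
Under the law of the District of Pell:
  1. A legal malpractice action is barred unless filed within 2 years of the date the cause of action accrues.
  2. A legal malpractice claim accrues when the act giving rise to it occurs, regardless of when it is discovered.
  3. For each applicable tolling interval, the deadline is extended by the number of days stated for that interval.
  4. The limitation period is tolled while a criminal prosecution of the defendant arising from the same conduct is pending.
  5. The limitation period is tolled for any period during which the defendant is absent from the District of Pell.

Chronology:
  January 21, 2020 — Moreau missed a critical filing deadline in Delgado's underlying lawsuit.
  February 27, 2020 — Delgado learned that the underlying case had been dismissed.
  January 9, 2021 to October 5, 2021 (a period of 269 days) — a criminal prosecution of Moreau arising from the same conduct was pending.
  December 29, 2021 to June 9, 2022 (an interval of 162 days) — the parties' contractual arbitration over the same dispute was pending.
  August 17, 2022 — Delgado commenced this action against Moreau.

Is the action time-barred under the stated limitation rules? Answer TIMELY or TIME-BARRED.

Accrual is governed by the date of the act, so the period began to run on January 21, 2020; the later discovery on February 27, 2020 is irrelevant under the stated rule.
Adding the 2 years base period to January 21, 2020 gives a deadline of January 21, 2022, before any tolling.
The period was tolled for 269 days by the pending criminal prosecution (January 9, 2021 to October 5, 2021), pushing the deadline to October 17, 2022.
The pending related arbitration from December 29, 2021 to June 9, 2022 does not toll the period, because no stated rule makes a pending arbitration a tolling event.
Delgado filed on August 17, 2022, before the October 17, 2022 deadline, so the action is timely.

TIMELY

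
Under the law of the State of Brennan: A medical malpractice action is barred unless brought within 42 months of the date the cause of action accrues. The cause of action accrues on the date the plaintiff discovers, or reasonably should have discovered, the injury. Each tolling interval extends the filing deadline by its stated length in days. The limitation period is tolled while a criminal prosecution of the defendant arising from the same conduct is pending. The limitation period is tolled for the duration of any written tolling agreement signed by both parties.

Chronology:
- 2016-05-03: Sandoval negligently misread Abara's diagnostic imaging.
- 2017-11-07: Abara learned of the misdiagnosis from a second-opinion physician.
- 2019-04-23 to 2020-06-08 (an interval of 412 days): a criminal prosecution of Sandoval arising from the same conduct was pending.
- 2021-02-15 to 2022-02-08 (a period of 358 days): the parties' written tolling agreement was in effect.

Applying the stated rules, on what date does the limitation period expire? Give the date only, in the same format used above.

2023-06-16

The claim did not accrue until Abara discovered the injury on 2017-11-07; the 2016-05-03 act date does not start the clock under the stated rule.
42 months from 2017-11-07 is 2021-05-07.
Because the pending criminal prosecution ran from 2019-04-23 to 2020-06-08, the deadline is extended by 412 days to 2022-06-23.
Because the written tolling agreement ran from 2021-02-15 to 2022-02-08, the deadline is extended by 358 days to 2023-06-16.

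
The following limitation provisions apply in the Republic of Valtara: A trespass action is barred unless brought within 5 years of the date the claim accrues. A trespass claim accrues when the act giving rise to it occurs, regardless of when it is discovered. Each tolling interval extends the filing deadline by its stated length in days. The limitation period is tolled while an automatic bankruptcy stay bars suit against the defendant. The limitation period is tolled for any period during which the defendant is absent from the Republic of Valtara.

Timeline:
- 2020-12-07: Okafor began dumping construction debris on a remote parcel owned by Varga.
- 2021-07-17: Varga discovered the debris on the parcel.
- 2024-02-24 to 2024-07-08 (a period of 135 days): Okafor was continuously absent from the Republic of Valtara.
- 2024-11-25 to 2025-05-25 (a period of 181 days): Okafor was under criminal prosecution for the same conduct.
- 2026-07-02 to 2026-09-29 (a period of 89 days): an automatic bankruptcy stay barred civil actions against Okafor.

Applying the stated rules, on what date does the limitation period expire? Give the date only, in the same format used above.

The claim accrued on 2020-12-07, when the wrongful act occurred; under the stated occurrence rule the 2021-07-17 discovery does not delay accrual.
The untolled deadline — 5 years after 2020-12-07 — is 2025-12-07.
The period was tolled for 135 days by the defendant's absence from the jurisdiction (2024-02-24 to 2024-07-08), pushing the deadline to 2026-04-21.
By the time the automatic bankruptcy stay began on 2026-07-02, the limitation period had already expired on 2026-04-21; that interval cannot revive it.
Although a criminal prosecution ran from 2024-11-25 to 2025-05-25, the stated rules do not make that a tolling event, so it is disregarded.

2026-04-21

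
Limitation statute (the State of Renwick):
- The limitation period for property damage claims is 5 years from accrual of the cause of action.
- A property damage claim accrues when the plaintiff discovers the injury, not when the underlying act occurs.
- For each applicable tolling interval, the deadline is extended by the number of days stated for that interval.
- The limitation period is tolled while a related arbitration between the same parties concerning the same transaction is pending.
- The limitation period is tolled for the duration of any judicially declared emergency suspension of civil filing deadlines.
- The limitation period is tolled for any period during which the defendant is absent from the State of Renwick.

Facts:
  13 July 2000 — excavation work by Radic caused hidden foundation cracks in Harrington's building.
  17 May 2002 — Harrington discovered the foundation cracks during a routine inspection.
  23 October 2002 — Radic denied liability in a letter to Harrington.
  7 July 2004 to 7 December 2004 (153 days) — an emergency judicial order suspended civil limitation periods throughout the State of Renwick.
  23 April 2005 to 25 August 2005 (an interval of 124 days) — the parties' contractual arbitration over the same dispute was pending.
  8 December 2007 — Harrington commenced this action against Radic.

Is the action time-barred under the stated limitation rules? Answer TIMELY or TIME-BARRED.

The claim did not accrue until Harrington discovered the injury on 17 May 2002; the 13 July 2000 act date does not start the clock under the stated rule.
The untolled deadline — 5 years after 17 May 2002 — is 17 May 2007.
The period was tolled for 153 days by the emergency suspension of filing deadlines (7 July 2004 to 7 December 2004), pushing the deadline to 17 October 2007.
Because the pending related arbitration ran from 23 April 2005 to 25 August 2005, the deadline is extended by 124 days to 18 February 2008.
Nothing else in the chronology tolls or restarts the period.
The 8 December 2007 filing precedes the 18 February 2008 deadline; the claim is timely.

TIMELY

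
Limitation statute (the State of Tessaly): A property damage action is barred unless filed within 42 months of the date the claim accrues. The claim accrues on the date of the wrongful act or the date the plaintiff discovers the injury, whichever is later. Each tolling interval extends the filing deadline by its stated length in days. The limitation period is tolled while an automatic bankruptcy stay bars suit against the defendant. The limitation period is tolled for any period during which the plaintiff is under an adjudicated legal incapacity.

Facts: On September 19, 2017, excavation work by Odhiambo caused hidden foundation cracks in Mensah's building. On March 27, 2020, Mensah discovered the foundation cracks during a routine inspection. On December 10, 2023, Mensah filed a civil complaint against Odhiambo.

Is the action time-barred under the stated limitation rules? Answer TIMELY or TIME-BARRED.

TIME-BARRED

Because discovery on March 27, 2020 post-dates the September 19, 2017 act, accrual under the later-of rule falls on March 27, 2020.
The untolled deadline — 42 months after March 27, 2020 — is September 27, 2023.
Filing on December 10, 2023 missed the September 27, 2023 deadline — the action is time-barred.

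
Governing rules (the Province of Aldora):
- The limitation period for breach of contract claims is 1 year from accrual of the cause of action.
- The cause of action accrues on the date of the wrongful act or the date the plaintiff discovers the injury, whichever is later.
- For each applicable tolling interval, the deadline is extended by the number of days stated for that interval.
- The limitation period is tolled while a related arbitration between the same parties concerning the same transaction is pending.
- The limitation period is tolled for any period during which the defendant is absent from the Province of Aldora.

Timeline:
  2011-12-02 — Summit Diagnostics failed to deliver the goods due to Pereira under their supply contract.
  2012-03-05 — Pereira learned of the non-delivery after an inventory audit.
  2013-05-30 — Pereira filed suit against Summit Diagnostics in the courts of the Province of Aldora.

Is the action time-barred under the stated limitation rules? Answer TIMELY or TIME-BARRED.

TIME-BARRED

Because discovery on 2012-03-05 post-dates the 2011-12-02 act, accrual under the later-of rule falls on 2012-03-05.
The untolled deadline — 1 year after 2012-03-05 — is 2013-03-05.
The 2013-05-30 filing falls after the 2013-03-05 deadline; the claim is time-barred.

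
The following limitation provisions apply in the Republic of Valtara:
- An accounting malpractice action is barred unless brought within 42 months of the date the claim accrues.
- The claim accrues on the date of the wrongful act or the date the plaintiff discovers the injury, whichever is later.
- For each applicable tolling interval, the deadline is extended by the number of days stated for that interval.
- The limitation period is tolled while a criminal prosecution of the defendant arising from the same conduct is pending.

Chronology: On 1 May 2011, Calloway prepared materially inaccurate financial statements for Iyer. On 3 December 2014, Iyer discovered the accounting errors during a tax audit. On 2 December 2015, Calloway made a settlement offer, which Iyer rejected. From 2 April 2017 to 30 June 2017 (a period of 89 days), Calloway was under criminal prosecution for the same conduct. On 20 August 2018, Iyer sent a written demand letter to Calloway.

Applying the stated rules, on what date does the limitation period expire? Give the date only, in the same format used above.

Because discovery on 3 December 2014 post-dates the 1 May 2011 act, accrual under the later-of rule falls on 3 December 2014.
42 months from 3 December 2014 is 3 June 2018.
The period was tolled for 89 days by the pending criminal prosecution (2 April 2017 to 30 June 2017), pushing the deadline to 31 August 2018.
The other events in the timeline have no effect on the limitation period under the stated rules.

31 August 2018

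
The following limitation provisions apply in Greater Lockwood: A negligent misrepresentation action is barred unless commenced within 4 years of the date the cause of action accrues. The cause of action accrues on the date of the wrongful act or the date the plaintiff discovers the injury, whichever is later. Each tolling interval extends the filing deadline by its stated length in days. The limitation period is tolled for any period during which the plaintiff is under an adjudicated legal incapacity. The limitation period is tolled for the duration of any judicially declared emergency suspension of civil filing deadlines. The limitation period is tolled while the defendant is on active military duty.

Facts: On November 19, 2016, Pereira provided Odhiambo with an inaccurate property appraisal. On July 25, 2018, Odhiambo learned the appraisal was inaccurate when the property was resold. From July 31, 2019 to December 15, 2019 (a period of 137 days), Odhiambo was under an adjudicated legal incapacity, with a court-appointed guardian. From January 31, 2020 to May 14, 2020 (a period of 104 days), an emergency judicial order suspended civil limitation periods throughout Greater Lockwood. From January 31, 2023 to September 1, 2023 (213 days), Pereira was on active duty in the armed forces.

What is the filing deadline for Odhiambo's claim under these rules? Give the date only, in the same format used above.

Because discovery on July 25, 2018 post-dates the November 19, 2016 act, accrual under the later-of rule falls on July 25, 2018.
The untolled deadline — 4 years after July 25, 2018 — is July 25, 2022.
The period was tolled for 137 days by the plaintiff's legal incapacity (July 31, 2019 to December 15, 2019), pushing the deadline to December 9, 2022.
The period was tolled for 104 days by the emergency suspension of filing deadlines (January 31, 2020 to May 14, 2020), pushing the deadline to March 23, 2023.
The period was tolled for 213 days by the defendant's active military service (January 31, 2023 to September 1, 2023), pushing the deadline to October 22, 2023.

October 22, 2023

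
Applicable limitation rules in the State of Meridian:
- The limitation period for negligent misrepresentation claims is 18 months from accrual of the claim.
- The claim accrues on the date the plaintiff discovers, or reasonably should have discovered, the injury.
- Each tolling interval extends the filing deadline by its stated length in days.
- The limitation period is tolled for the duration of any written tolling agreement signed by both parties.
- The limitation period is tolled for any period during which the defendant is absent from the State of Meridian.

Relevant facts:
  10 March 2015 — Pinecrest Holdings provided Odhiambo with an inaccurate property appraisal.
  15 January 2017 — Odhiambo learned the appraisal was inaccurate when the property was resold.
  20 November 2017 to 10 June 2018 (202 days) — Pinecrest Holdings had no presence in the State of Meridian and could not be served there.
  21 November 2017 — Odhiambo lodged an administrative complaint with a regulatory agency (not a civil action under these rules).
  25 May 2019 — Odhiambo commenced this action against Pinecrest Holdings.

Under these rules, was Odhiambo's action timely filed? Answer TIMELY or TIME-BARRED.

The claim did not accrue until Odhiambo discovered the injury on 15 January 2017; the 10 March 2015 act date does not start the clock under the stated rule.
18 months from 15 January 2017 is 15 July 2018.
The period was tolled for 202 days by the defendant's absence from the jurisdiction (20 November 2017 to 10 June 2018), pushing the deadline to 2 February 2019.
The other events in the timeline have no effect on the limitation period under the stated rules.
Odhiambo filed on 25 May 2019, after the 2 February 2019 deadline, so the action is time-barred.

TIME-BARRED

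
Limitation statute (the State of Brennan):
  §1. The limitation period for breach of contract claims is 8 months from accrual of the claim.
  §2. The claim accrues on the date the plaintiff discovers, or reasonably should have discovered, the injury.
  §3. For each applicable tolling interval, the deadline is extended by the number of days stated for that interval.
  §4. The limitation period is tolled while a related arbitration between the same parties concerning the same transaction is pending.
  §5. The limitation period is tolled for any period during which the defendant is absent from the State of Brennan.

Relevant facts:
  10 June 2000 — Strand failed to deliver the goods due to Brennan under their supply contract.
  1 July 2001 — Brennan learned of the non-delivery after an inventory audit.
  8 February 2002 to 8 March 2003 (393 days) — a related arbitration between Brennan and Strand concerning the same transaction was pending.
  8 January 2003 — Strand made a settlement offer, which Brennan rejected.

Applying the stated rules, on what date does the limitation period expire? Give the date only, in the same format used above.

29 March 2003

Accrual is tied to discovery, so the period began on 1 July 2001 rather than on 10 June 2000 when the act occurred.
The untolled deadline — 8 months after 1 July 2001 — is 1 March 2002.
Because the pending related arbitration ran from 8 February 2002 to 8 March 2003, the deadline is extended by 393 days to 29 March 2003.
Nothing else in the chronology tolls or restarts the period.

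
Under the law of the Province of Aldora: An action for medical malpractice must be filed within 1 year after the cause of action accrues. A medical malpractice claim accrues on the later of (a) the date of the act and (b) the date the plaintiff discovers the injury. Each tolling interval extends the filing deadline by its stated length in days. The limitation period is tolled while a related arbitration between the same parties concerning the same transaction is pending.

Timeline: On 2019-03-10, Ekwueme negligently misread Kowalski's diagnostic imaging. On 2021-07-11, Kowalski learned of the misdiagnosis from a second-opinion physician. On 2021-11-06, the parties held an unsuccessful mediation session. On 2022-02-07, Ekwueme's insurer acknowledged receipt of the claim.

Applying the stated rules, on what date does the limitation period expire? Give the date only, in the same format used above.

The claim accrued on 2021-07-11 — the later of the 2019-03-10 act and the 2021-07-11 discovery.
Adding the 1 year base period to 2021-07-11 gives a deadline of 2022-07-11, before any tolling.
Nothing else in the chronology tolls or restarts the period.

2022-07-11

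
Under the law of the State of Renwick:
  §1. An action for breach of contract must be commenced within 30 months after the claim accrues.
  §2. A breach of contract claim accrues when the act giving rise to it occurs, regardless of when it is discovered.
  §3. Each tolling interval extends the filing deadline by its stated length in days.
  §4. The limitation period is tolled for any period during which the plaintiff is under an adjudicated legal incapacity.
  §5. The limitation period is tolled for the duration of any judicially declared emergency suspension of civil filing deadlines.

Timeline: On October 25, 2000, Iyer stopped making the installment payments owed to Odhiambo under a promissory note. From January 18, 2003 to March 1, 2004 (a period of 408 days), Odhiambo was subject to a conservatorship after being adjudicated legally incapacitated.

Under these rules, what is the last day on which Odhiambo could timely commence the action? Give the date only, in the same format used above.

The claim accrued on October 25, 2000, the date of the act.
30 months from October 25, 2000 is April 25, 2003.
Because the plaintiff's legal incapacity ran from January 18, 2003 to March 1, 2004, the deadline is extended by 408 days to June 6, 2004.

June 6, 2004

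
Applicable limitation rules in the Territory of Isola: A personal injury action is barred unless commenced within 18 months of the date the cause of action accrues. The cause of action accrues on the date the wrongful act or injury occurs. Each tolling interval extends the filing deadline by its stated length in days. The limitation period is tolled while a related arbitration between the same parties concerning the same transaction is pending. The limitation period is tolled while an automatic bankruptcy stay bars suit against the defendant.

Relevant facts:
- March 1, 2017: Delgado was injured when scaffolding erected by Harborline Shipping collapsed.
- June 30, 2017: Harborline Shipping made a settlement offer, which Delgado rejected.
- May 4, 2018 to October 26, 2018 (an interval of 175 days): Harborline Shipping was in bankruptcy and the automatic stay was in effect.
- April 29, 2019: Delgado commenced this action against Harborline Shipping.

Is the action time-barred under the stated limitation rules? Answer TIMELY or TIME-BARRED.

TIME-BARRED

The cause of action accrued on March 1, 2017, the date of the act.
The untolled deadline — 18 months after March 1, 2017 — is September 1, 2018.
Because the automatic bankruptcy stay ran from May 4, 2018 to October 26, 2018, the deadline is extended by 175 days to February 23, 2019.
None of the other events listed affects the running of the period under the stated rules.
Filing on April 29, 2019 missed the February 23, 2019 deadline — the action is time-barred.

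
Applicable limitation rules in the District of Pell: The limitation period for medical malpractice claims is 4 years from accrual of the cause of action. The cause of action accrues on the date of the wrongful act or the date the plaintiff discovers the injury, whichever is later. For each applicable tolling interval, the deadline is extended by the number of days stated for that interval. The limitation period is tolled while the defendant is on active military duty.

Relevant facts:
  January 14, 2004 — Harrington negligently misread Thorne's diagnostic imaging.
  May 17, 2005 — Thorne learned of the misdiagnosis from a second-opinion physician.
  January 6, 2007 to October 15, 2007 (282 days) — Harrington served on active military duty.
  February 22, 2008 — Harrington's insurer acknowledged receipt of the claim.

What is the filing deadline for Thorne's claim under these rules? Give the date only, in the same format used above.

The claim accrued on May 17, 2005 — the later of the January 14, 2004 act and the May 17, 2005 discovery.
The untolled deadline — 4 years after May 17, 2005 — is May 17, 2009.
The defendant's active military service from January 6, 2007 to October 15, 2007 tolled the period for 282 days, extending the deadline to February 23, 2010.
The other events in the timeline have no effect on the limitation period under the stated rules.

February 23, 2010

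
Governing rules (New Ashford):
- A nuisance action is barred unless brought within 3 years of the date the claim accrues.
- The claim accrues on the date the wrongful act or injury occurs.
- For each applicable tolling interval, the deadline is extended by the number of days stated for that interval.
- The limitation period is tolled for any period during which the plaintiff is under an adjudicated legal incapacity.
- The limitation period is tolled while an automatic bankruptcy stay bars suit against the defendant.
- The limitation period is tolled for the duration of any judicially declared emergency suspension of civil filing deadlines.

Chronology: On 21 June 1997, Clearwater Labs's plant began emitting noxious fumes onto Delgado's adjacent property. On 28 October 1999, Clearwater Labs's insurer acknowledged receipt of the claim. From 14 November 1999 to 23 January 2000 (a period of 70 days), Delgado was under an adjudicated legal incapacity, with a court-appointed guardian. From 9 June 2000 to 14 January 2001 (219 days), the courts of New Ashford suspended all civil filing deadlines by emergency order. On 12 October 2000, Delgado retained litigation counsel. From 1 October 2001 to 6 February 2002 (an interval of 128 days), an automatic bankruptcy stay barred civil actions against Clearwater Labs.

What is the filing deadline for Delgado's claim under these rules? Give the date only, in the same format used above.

The limitation period began to run on 21 June 1997.
Adding the 3 years base period to 21 June 1997 gives a deadline of 21 June 2000, before any tolling.
Because the plaintiff's legal incapacity ran from 14 November 1999 to 23 January 2000, the deadline is extended by 70 days to 30 August 2000.
The period was tolled for 219 days by the emergency suspension of filing deadlines (9 June 2000 to 14 January 2001), pushing the deadline to 6 April 2001.
The automatic bankruptcy stay starting 1 October 2001 came too late — the period had run on 6 April 2001 — and so does not extend the deadline.
Nothing else in the chronology tolls or restarts the period.

6 April 2001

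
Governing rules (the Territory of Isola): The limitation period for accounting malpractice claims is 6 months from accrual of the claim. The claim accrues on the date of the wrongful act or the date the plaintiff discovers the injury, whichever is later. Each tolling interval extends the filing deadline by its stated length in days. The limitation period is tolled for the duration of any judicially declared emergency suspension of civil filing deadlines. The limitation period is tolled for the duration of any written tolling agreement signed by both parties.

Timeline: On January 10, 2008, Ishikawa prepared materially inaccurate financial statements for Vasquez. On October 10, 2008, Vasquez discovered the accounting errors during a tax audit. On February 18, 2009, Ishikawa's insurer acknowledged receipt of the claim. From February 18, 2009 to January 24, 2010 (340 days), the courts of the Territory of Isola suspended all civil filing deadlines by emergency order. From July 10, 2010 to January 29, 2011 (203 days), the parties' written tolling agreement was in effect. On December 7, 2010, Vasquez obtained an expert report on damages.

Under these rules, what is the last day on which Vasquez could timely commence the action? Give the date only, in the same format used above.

March 16, 2010

The claim accrued on October 10, 2008 — the later of the January 10, 2008 act and the October 10, 2008 discovery.
Adding the 6 months base period to October 10, 2008 gives a deadline of April 10, 2009, before any tolling.
The emergency suspension of filing deadlines from February 18, 2009 to January 24, 2010 tolled the period for 340 days, extending the deadline to March 16, 2010.
By the time the written tolling agreement began on July 10, 2010, the limitation period had already expired on March 16, 2010; that interval cannot revive it.
None of the other events listed affects the running of the period under the stated rules.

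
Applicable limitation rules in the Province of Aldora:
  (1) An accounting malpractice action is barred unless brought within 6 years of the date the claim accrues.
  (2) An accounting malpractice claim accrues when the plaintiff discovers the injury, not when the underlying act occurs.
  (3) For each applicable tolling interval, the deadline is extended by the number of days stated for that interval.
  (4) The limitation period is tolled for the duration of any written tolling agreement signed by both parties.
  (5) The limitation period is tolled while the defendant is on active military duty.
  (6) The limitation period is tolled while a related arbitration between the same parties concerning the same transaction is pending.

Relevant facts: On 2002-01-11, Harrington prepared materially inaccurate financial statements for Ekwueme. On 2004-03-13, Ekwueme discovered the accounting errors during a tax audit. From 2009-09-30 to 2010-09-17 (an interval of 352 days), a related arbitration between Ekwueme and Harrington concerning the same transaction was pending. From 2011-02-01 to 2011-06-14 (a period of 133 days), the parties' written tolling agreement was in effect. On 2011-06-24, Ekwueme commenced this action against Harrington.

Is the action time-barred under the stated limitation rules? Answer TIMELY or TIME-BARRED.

Under the discovery rule, the claim accrued on 2004-03-13, when Ekwueme discovered the injury — not on the 2002-01-11 date of the underlying act.
The untolled deadline — 6 years after 2004-03-13 — is 2010-03-13.
The pending related arbitration from 2009-09-30 to 2010-09-17 tolled the period for 352 days, extending the deadline to 2011-02-28.
The period was tolled for 133 days by the written tolling agreement (2011-02-01 to 2011-06-14), pushing the deadline to 2011-07-11.
Ekwueme filed on 2011-06-24, before the 2011-07-11 deadline, so the action is timely.

TIMELY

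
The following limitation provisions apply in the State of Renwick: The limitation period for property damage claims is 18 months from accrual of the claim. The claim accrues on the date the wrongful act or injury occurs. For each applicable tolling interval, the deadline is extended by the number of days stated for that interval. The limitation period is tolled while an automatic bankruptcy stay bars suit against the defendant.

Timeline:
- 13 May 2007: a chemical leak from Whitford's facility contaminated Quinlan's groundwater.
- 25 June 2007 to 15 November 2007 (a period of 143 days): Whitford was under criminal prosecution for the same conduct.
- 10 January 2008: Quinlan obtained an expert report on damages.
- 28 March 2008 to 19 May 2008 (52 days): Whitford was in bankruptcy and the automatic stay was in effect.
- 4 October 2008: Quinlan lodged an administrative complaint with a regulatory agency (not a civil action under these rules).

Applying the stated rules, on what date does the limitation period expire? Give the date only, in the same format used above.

The limitation period began to run on 13 May 2007.
18 months from 13 May 2007 is 13 November 2008.
Because the automatic bankruptcy stay ran from 28 March 2008 to 19 May 2008, the deadline is extended by 52 days to 4 January 2009.
Although a criminal prosecution ran from 25 June 2007 to 15 November 2007, the stated rules do not make that a tolling event, so it is disregarded.
The other events in the timeline have no effect on the limitation period under the stated rules.

4 January 2009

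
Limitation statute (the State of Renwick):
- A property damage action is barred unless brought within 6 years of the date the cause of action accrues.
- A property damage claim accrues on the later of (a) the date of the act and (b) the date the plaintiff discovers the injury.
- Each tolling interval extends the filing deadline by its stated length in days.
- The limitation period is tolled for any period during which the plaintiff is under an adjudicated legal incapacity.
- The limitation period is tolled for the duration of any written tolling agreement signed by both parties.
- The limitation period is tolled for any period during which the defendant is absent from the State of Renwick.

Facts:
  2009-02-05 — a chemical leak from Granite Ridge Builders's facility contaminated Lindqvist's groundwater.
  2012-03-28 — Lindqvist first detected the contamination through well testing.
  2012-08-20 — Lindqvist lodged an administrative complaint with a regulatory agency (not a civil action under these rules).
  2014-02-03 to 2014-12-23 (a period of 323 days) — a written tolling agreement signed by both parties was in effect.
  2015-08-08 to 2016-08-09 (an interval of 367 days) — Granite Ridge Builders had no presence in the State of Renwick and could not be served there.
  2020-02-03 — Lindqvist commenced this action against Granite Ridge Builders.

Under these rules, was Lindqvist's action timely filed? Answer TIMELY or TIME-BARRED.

The claim accrued on 2012-03-28 — the later of the 2009-02-05 act and the 2012-03-28 discovery.
6 years from 2012-03-28 is 2018-03-28.
The period was tolled for 323 days by the written tolling agreement (2014-02-03 to 2014-12-23), pushing the deadline to 2019-02-14.
Because the defendant's absence from the jurisdiction ran from 2015-08-08 to 2016-08-09, the deadline is extended by 367 days to 2020-02-16.
None of the other events listed affects the running of the period under the stated rules.
Filing on 2020-02-03 beat the 2020-02-16 deadline — the action is timely.

TIMELY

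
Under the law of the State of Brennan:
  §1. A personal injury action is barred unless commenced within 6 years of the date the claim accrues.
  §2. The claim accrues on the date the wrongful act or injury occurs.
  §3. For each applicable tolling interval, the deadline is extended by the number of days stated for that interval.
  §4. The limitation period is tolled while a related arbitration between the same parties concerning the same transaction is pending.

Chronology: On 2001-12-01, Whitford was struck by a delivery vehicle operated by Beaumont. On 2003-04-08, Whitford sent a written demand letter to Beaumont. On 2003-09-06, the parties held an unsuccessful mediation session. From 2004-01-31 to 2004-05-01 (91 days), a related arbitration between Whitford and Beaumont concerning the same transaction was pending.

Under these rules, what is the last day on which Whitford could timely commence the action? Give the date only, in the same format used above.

2008-03-01

The claim accrued on 2001-12-01, the date of the act.
The untolled deadline — 6 years after 2001-12-01 — is 2007-12-01.
Because the pending related arbitration ran from 2004-01-31 to 2004-05-01, the deadline is extended by 91 days to 2008-03-01.
Nothing else in the chronology tolls or restarts the period.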